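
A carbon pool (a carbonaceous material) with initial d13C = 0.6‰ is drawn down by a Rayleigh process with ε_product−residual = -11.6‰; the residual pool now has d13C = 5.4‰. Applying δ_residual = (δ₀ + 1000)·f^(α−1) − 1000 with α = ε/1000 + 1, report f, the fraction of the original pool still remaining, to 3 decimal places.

0.662

α − 1 = ε/1000 = -0.0116
(δ_res + 1000)/(δ₀ + 1000) = (5.4 + 1000)/(0.6 + 1000) = 1005.4/1000.6 = 1.004797
f = 1.004797^(1/-0.0116) = exp(ln(1.004797)/-0.0116) = exp(0.00479/-0.0116)
f = exp(-0.4126) = 0.6620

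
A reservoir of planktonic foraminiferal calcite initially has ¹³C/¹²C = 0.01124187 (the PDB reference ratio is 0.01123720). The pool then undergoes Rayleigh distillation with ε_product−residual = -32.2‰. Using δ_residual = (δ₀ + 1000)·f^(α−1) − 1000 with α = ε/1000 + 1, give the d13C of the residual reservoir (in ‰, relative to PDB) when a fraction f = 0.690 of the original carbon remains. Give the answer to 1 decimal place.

δ₀ = (0.01124187/0.01123720 − 1)×1000 = (1.000416 − 1)×1000 = 0.416‰
α − 1 = ε/1000 = -0.0322
f^(α−1) = 0.690^(-0.0322) = 1.012020
δ_res = (0.416 + 1000) × 1.012020 − 1000 = 1012.440 − 1000 = 12.44‰

12.4‰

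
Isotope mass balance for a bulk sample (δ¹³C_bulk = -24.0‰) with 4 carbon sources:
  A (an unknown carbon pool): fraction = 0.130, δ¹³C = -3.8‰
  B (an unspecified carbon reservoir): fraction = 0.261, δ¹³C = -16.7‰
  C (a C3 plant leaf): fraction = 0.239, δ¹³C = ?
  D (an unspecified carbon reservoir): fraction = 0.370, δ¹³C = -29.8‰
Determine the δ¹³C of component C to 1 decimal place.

-34.0‰

Isotope mass balance: δ_bulk = Σ fᵢ·δᵢ.
-24.0 = 0.130×(-3.8) + 0.261×(-16.7) + 0.239×δ_C + 0.370×(-29.8)
0.239·δ_C = -24.0 − (-15.879) = -8.121
δ_C = -8.121 / 0.239 = -33.98‰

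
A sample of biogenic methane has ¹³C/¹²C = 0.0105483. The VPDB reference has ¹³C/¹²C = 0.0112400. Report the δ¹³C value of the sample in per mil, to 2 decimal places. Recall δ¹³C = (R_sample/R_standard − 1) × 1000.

δ¹³C = (R_sample / R_standard − 1) × 1000
R_sample / R_standard = 0.0105483 / 0.0112400 = 0.938461
δ¹³C = (0.938461 − 1) × 1000 = -61.539 per mil

-61.54 per mil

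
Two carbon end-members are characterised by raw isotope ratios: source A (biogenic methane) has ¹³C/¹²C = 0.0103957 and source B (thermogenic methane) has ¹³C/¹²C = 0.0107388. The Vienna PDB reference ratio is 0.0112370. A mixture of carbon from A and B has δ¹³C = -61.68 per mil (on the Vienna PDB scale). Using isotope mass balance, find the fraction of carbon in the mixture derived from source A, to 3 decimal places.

δ_A = (0.0103957/0.0112370 − 1)×1000 = (0.925131 − 1)×1000 = -74.869 per mil
δ_B = (0.0107388/0.0112370 − 1)×1000 = (0.955664 − 1)×1000 = -44.336 per mil
f_A = (δ_mix − δ_B)/(δ_A − δ_B) = (-61.68 − (-44.336))/(-74.869 − (-44.336))
f_A = -17.344 / -30.533 = 0.5681

0.568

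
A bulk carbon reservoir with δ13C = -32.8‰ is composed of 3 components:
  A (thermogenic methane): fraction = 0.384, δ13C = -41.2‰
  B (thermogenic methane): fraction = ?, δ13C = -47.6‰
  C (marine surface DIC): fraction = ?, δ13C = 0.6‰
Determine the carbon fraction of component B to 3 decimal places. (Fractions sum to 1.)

Let f_B and f_C be the unknown fractions; fractions sum to 1 so f_B + f_C = 0.616.
Mass balance: Σ fᵢ·δᵢ = δ_bulk ⇒ f_B·(-47.6) + f_C·(0.6) = -32.8 − (-15.821) = -16.979
Substitute f_C = 0.616 − f_B:
f_B·(-47.6 − 0.6) = -16.979 − 0.616×(0.6) = -17.349
f_B = -17.349 / -48.2 = 0.3599

0.360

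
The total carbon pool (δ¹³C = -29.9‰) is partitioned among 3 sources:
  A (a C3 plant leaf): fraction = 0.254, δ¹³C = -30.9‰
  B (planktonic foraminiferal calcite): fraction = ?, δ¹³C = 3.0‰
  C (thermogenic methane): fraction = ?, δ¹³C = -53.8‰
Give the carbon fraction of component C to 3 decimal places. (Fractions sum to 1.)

Let f_C and f_B be the unknown fractions; fractions sum to 1 so f_C + f_B = 0.746.
Mass balance: Σ fᵢ·δᵢ = δ_bulk ⇒ f_C·(-53.8) + f_B·(3.0) = -29.9 − (-7.849) = -22.051
Substitute f_B = 0.746 − f_C:
f_C·(-53.8 − 3.0) = -22.051 − 0.746×(3.0) = -24.289
f_C = -24.289 / -56.8 = 0.4276

0.428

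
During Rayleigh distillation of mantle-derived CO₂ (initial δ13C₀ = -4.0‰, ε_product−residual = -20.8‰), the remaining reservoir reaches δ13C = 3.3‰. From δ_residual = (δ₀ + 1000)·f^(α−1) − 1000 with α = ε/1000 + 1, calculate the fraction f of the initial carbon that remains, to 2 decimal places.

0.70

α − 1 = ε/1000 = -0.0208
(δ_res + 1000)/(δ₀ + 1000) = (3.3 + 1000)/(-4.0 + 1000) = 1003.3/996.0 = 1.007329
f = 1.007329^(1/-0.0208) = exp(ln(1.007329)/-0.0208) = exp(0.00730/-0.0208)
f = exp(-0.3511) = 0.7039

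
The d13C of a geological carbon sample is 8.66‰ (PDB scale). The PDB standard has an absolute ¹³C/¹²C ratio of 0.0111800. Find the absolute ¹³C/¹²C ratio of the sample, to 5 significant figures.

R_sample = R_standard × (d13C/1000 + 1)
R_sample = 0.0111800 × (8.66/1000 + 1) = 0.0111800 × 1.008660
R_sample = 0.0112768

0.011277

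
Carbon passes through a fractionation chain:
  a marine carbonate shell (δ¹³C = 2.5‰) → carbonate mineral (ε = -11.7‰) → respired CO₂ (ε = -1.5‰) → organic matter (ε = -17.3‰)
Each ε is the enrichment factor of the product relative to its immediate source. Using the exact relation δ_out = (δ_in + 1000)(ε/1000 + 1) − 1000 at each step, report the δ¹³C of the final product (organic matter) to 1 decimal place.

-27.8‰

step 1: δ = (2.50 + 1000)·(-11.7/1000 + 1) − 1000 = -9.23‰
step 2: δ = (-9.23 + 1000)·(-1.5/1000 + 1) − 1000 = -10.72‰
step 3: δ = (-10.72 + 1000)·(-17.3/1000 + 1) − 1000 = -27.83‰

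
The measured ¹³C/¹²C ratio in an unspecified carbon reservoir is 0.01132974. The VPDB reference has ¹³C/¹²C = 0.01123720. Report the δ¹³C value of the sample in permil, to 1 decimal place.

δ¹³C = (R_sample / R_standard − 1) × 1000
R_sample / R_standard = 0.01132974 / 0.01123720 = 1.008235
δ¹³C = (1.008235 − 1) × 1000 = 8.24 permil

8.2 permil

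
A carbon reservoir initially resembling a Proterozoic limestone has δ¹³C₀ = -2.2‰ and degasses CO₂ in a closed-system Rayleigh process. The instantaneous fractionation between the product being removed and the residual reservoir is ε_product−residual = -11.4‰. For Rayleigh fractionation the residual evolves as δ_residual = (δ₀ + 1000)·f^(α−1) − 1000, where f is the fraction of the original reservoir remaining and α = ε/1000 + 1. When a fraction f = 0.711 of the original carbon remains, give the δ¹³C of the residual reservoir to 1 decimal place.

1.7‰

Rayleigh residual: δ_res = (δ₀ + 1000)·f^(α−1) − 1000
α = ε/1000 + 1 = 0.98860, so α − 1 = -0.01140
f^(α−1) = 0.711^(-0.01140) = 1.003896
δ_res = (-2.2 + 1000) × 1.003896 − 1000 = 1001.687 − 1000 = 1.69‰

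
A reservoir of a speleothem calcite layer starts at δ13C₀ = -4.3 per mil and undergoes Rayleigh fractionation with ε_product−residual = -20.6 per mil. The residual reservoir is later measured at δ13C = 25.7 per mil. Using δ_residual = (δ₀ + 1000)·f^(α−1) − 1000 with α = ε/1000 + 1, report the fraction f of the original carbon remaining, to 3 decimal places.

0.237

α − 1 = ε/1000 = -0.0206
(δ_res + 1000)/(δ₀ + 1000) = (25.7 + 1000)/(-4.3 + 1000) = 1025.7/995.7 = 1.030130
f = 1.030130^(1/-0.0206) = exp(ln(1.030130)/-0.0206) = exp(0.02968/-0.0206)
f = exp(-1.4410) = 0.2367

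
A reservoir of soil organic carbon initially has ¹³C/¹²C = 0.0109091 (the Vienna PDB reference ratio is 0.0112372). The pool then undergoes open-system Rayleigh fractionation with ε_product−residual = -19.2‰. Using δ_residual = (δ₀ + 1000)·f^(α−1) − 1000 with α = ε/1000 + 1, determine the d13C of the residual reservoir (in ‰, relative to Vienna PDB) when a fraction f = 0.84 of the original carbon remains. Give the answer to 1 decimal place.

-25.9‰

δ₀ = (0.0109091/0.0112372 − 1)×1000 = (0.970802 − 1)×1000 = -29.198‰
α − 1 = ε/1000 = -0.0192
f^(α−1) = 0.84^(-0.0192) = 1.003353
δ_res = (-29.198 + 1000) × 1.003353 − 1000 = 974.058 − 1000 = -25.94‰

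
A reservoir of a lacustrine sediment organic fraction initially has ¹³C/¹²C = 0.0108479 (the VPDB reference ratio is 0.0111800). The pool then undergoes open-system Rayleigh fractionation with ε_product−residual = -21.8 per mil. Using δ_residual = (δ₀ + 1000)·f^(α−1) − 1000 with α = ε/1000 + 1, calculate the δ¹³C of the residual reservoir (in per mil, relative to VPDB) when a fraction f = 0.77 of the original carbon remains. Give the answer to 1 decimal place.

δ₀ = (0.0108479/0.0111800 − 1)×1000 = (0.970295 − 1)×1000 = -29.705 per mil
α − 1 = ε/1000 = -0.0218
f^(α−1) = 0.77^(-0.0218) = 1.005714
δ_res = (-29.705 + 1000) × 1.005714 − 1000 = 975.839 − 1000 = -24.16 per mil

-24.2 per mil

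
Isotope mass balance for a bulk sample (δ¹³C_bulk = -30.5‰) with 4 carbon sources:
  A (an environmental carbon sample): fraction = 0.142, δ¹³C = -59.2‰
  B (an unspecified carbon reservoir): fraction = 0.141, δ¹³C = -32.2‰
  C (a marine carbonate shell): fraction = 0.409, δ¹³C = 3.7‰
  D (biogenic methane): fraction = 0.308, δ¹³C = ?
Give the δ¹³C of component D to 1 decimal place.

Isotope mass balance: δ_bulk = Σ fᵢ·δᵢ.
-30.5 = 0.142×(-59.2) + 0.141×(-32.2) + 0.409×(3.7) + 0.308×δ_D
0.308·δ_D = -30.5 − (-11.433) = -19.067
δ_D = -19.067 / 0.308 = -61.90‰

-61.9‰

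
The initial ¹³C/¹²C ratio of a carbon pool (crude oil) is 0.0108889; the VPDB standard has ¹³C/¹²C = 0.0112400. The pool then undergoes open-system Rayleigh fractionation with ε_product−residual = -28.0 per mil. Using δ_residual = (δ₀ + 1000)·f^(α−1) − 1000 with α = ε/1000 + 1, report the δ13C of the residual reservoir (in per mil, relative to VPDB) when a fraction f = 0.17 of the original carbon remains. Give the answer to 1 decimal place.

δ₀ = (0.0108889/0.0112400 − 1)×1000 = (0.968763 − 1)×1000 = -31.237 per mil
α − 1 = ε/1000 = -0.0280
f^(α−1) = 0.17^(-0.0280) = 1.050866
δ_res = (-31.237 + 1000) × 1.050866 − 1000 = 1018.041 − 1000 = 18.04 per mil

18.0 per mil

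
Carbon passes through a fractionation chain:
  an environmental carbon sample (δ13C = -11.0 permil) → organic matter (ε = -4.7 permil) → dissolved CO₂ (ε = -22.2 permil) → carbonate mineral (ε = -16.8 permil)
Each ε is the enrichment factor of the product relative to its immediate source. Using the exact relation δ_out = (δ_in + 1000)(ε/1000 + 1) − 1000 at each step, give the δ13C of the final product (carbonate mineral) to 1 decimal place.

-53.7 permil

step 1: δ = (-11.00 + 1000)·(-4.7/1000 + 1) − 1000 = -15.65 permil
step 2: δ = (-15.65 + 1000)·(-22.2/1000 + 1) − 1000 = -37.50 permil
step 3: δ = (-37.50 + 1000)·(-16.8/1000 + 1) − 1000 = -53.67 permil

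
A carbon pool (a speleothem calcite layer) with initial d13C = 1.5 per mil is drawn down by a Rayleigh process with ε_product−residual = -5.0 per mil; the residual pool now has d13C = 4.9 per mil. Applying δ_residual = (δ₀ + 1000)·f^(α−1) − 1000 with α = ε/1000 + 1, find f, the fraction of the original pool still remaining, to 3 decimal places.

0.508

α − 1 = ε/1000 = -0.0050
(δ_res + 1000)/(δ₀ + 1000) = (4.9 + 1000)/(1.5 + 1000) = 1004.9/1001.5 = 1.003395
f = 1.003395^(1/-0.0050) = exp(ln(1.003395)/-0.0050) = exp(0.00339/-0.0050)
f = exp(-0.6778) = 0.5077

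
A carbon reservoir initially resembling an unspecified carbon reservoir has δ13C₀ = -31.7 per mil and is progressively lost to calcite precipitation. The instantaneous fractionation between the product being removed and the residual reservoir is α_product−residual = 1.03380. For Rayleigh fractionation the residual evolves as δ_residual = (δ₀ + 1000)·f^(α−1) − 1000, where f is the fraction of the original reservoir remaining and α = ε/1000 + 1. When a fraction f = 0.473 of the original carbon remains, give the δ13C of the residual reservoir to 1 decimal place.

-55.9 per mil

Rayleigh residual: δ_res = (δ₀ + 1000)·f^(α−1) − 1000
α − 1 = 0.03380
f^(α−1) = 0.473^(0.03380) = 0.975013
δ_res = (-31.7 + 1000) × 0.975013 − 1000 = 944.105 − 1000 = -55.90 per mil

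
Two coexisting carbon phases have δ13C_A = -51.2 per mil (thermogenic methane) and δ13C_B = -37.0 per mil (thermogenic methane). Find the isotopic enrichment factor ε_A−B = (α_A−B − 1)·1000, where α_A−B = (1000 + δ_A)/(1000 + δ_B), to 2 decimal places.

-14.75 per mil

α_A−B = (1000 + -51.2) / (1000 + -37.0) = 948.8 / 963.0 = 0.985254
ε_A−B = (0.985254 − 1) × 1000 = -14.746 per mil
(The approximation ε ≈ δ_A − δ_B would give -14.2 per mil.)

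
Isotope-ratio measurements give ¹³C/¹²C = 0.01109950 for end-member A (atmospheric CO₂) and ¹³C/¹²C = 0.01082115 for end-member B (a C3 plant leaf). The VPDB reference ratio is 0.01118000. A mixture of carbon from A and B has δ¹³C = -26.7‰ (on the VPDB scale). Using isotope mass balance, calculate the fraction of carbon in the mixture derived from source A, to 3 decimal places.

0.217

δ_A = (0.01109950/0.01118000 − 1)×1000 = (0.992800 − 1)×1000 = -7.200‰
δ_B = (0.01082115/0.01118000 − 1)×1000 = (0.967903 − 1)×1000 = -32.097‰
f_A = (δ_mix − δ_B)/(δ_A − δ_B) = (-26.7 − (-32.097))/(-7.200 − (-32.097))
f_A = 5.397 / 24.897 = 0.2168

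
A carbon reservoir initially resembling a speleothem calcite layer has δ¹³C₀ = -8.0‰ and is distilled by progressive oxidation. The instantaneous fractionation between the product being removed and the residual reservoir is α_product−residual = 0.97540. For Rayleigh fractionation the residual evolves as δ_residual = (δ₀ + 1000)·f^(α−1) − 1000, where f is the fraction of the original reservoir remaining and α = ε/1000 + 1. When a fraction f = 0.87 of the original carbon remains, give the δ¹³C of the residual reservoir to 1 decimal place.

-4.6‰

Rayleigh residual: δ_res = (δ₀ + 1000)·f^(α−1) − 1000
α − 1 = -0.02460
f^(α−1) = 0.87^(-0.02460) = 1.003432
δ_res = (-8.0 + 1000) × 1.003432 − 1000 = 995.404 − 1000 = -4.60‰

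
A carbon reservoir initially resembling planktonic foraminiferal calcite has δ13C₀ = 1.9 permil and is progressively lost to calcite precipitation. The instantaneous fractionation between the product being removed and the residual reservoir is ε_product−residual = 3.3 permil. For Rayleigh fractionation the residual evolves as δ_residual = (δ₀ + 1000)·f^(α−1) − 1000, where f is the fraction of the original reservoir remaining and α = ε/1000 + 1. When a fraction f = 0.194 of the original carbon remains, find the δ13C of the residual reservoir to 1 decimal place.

-3.5 permil

Rayleigh residual: δ_res = (δ₀ + 1000)·f^(α−1) − 1000
α = ε/1000 + 1 = 1.00330, so α − 1 = 0.00330
f^(α−1) = 0.194^(0.00330) = 0.994603
δ_res = (1.9 + 1000) × 0.994603 − 1000 = 996.493 − 1000 = -3.51 permil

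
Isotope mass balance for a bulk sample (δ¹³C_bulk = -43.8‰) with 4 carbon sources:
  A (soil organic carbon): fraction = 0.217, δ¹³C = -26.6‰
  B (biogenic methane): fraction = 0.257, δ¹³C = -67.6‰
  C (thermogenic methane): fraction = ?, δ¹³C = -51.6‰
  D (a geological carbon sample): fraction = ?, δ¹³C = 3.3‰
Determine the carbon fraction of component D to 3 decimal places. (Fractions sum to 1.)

0.118

Let f_D and f_C be the unknown fractions; fractions sum to 1 so f_D + f_C = 0.526.
Mass balance: Σ fᵢ·δᵢ = δ_bulk ⇒ f_D·(3.3) + f_C·(-51.6) = -43.8 − (-23.145) = -20.655
Substitute f_C = 0.526 − f_D:
f_D·(3.3 − -51.6) = -20.655 − 0.526×(-51.6) = 6.487
f_D = 6.487 / 54.9 = 0.1182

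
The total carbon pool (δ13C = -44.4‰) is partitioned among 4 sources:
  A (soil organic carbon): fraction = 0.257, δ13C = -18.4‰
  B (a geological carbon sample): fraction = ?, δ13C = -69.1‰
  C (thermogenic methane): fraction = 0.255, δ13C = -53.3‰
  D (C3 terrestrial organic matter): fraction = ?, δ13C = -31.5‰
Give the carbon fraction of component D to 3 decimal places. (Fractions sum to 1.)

Let f_D and f_B be the unknown fractions; fractions sum to 1 so f_D + f_B = 0.488.
Mass balance: Σ fᵢ·δᵢ = δ_bulk ⇒ f_D·(-31.5) + f_B·(-69.1) = -44.4 − (-18.320) = -26.080
Substitute f_B = 0.488 − f_D:
f_D·(-31.5 − -69.1) = -26.080 − 0.488×(-69.1) = 7.641
f_D = 7.641 / 37.6 = 0.2032

0.203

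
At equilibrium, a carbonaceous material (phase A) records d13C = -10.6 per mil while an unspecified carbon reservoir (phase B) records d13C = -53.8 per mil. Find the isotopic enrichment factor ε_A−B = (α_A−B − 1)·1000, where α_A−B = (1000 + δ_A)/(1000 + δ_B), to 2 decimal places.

45.66 per mil

α_A−B = (1000 + -10.6) / (1000 + -53.8) = 989.4 / 946.2 = 1.045656
ε_A−B = (1.045656 − 1) × 1000 = 45.656 per mil
(The approximation ε ≈ δ_A − δ_B would give 43.2 per mil.)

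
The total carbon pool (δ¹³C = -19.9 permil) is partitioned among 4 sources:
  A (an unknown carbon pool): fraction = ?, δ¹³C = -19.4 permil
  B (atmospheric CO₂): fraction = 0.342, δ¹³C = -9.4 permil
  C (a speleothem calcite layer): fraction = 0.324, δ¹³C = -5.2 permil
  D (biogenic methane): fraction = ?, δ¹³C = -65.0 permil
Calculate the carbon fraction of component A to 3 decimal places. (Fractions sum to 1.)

0.147

Let f_A and f_D be the unknown fractions; fractions sum to 1 so f_A + f_D = 0.334.
Mass balance: Σ fᵢ·δᵢ = δ_bulk ⇒ f_A·(-19.4) + f_D·(-65.0) = -19.9 − (-4.900) = -15.000
Substitute f_D = 0.334 − f_A:
f_A·(-19.4 − -65.0) = -15.000 − 0.334×(-65.0) = 6.710
f_A = 6.710 / 45.6 = 0.1471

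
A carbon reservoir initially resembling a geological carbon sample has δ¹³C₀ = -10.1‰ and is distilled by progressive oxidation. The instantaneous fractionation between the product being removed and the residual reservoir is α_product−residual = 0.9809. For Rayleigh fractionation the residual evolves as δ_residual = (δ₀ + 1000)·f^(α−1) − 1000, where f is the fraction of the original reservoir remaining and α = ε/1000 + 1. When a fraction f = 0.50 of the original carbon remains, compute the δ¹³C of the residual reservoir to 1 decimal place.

3.1‰

Rayleigh residual: δ_res = (δ₀ + 1000)·f^(α−1) − 1000
α − 1 = -0.01910
f^(α−1) = 0.50^(-0.01910) = 1.013327
δ_res = (-10.1 + 1000) × 1.013327 − 1000 = 1003.093 − 1000 = 3.09‰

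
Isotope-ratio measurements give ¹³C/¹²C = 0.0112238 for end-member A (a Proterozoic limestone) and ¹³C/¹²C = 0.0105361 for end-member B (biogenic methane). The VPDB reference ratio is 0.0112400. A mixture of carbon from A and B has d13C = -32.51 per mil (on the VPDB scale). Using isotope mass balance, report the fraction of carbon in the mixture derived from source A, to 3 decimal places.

0.492

δ_A = (0.0112238/0.0112400 − 1)×1000 = (0.998559 − 1)×1000 = -1.441 per mil
δ_B = (0.0105361/0.0112400 − 1)×1000 = (0.937375 − 1)×1000 = -62.625 per mil
f_A = (δ_mix − δ_B)/(δ_A − δ_B) = (-32.51 − (-62.625))/(-1.441 − (-62.625))
f_A = 30.115 / 61.183 = 0.4922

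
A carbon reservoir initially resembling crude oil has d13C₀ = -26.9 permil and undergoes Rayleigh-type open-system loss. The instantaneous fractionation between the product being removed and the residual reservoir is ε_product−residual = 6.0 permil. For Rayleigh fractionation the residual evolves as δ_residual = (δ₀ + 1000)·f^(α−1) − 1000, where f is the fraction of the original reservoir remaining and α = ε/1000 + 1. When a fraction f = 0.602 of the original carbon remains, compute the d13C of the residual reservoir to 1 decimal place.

-29.9 permil

Rayleigh residual: δ_res = (δ₀ + 1000)·f^(α−1) − 1000
α = ε/1000 + 1 = 1.00600, so α − 1 = 0.00600
f^(α−1) = 0.602^(0.00600) = 0.996960
δ_res = (-26.9 + 1000) × 0.996960 − 1000 = 970.141 − 1000 = -29.86 permil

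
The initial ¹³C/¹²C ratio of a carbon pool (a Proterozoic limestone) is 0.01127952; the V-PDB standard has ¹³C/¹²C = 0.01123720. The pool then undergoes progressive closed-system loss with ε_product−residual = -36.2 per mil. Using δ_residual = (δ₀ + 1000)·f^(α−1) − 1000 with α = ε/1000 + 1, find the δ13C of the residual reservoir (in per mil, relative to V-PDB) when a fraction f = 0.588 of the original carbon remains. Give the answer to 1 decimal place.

23.2 per mil

δ₀ = (0.01127952/0.01123720 − 1)×1000 = (1.003766 − 1)×1000 = 3.766 per mil
α − 1 = ε/1000 = -0.0362
f^(α−1) = 0.588^(-0.0362) = 1.019409
δ_res = (3.766 + 1000) × 1.019409 − 1000 = 1023.248 − 1000 = 23.25 per mil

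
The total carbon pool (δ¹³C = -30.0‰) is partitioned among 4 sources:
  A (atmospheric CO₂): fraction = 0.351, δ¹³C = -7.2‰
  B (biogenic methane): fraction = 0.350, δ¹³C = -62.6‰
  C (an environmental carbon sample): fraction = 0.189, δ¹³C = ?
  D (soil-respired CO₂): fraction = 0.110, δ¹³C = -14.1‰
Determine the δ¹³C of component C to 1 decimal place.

-21.2‰

Isotope mass balance: δ_bulk = Σ fᵢ·δᵢ.
-30.0 = 0.351×(-7.2) + 0.350×(-62.6) + 0.189×δ_C + 0.110×(-14.1)
0.189·δ_C = -30.0 − (-25.988) = -4.012
δ_C = -4.012 / 0.189 = -21.23‰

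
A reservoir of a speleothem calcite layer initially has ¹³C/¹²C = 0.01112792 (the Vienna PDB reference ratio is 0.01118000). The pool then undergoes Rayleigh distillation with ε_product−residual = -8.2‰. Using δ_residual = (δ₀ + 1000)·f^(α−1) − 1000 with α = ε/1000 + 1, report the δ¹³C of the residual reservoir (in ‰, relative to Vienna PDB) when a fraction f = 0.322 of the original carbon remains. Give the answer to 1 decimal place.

δ₀ = (0.01112792/0.01118000 − 1)×1000 = (0.995342 − 1)×1000 = -4.658‰
α − 1 = ε/1000 = -0.0082
f^(α−1) = 0.322^(-0.0082) = 1.009336
δ_res = (-4.658 + 1000) × 1.009336 − 1000 = 1004.634 − 1000 = 4.63‰

4.6‰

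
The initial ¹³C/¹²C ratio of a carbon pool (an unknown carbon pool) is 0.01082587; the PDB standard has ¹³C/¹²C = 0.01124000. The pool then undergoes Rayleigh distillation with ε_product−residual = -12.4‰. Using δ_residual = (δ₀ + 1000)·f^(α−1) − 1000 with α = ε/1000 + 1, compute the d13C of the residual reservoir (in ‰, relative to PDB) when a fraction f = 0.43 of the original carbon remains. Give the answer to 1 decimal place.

-26.7‰

δ₀ = (0.01082587/0.01124000 − 1)×1000 = (0.963156 − 1)×1000 = -36.844‰
α − 1 = ε/1000 = -0.0124
f^(α−1) = 0.43^(-0.0124) = 1.010520
δ_res = (-36.844 + 1000) × 1.010520 − 1000 = 973.288 − 1000 = -26.71‰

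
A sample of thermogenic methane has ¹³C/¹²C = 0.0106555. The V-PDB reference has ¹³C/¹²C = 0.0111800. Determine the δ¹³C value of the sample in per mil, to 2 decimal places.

-46.91 per mil

δ¹³C = (R_sample / R_standard − 1) × 1000
R_sample / R_standard = 0.0106555 / 0.0111800 = 0.953086
δ¹³C = (0.953086 − 1) × 1000 = -46.914 per mil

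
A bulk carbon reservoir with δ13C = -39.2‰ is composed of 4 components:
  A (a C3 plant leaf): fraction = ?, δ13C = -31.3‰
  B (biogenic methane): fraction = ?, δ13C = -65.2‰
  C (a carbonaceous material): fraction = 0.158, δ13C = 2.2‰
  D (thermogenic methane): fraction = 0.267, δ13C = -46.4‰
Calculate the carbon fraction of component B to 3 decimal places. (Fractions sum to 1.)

0.270

Let f_B and f_A be the unknown fractions; fractions sum to 1 so f_B + f_A = 0.575.
Mass balance: Σ fᵢ·δᵢ = δ_bulk ⇒ f_B·(-65.2) + f_A·(-31.3) = -39.2 − (-12.041) = -27.159
Substitute f_A = 0.575 − f_B:
f_B·(-65.2 − -31.3) = -27.159 − 0.575×(-31.3) = -9.161
f_B = -9.161 / -33.9 = 0.2702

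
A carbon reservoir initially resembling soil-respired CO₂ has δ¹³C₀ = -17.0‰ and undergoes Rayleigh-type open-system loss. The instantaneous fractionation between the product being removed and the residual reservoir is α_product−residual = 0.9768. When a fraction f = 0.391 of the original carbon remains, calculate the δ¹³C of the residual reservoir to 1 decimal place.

4.7‰

Rayleigh residual: δ_res = (δ₀ + 1000)·f^(α−1) − 1000
α − 1 = -0.02320
f^(α−1) = 0.391^(-0.02320) = 1.022025
δ_res = (-17.0 + 1000) × 1.022025 − 1000 = 1004.651 − 1000 = 4.65‰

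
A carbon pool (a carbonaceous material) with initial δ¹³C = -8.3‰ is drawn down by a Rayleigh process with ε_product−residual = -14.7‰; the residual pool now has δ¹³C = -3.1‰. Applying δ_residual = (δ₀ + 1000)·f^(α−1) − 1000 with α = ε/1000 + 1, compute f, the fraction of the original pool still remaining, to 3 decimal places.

0.701

α − 1 = ε/1000 = -0.0147
(δ_res + 1000)/(δ₀ + 1000) = (-3.1 + 1000)/(-8.3 + 1000) = 996.9/991.7 = 1.005244
f = 1.005244^(1/-0.0147) = exp(ln(1.005244)/-0.0147) = exp(0.00523/-0.0147)
f = exp(-0.3558) = 0.7006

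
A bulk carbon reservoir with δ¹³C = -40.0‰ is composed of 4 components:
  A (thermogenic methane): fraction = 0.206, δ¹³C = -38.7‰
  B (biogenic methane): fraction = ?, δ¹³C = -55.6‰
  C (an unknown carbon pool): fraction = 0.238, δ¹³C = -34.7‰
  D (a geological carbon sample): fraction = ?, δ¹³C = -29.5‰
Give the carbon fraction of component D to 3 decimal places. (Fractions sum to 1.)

0.274

Let f_D and f_B be the unknown fractions; fractions sum to 1 so f_D + f_B = 0.556.
Mass balance: Σ fᵢ·δᵢ = δ_bulk ⇒ f_D·(-29.5) + f_B·(-55.6) = -40.0 − (-16.231) = -23.769
Substitute f_B = 0.556 − f_D:
f_D·(-29.5 − -55.6) = -23.769 − 0.556×(-55.6) = 7.144
f_D = 7.144 / 26.1 = 0.2737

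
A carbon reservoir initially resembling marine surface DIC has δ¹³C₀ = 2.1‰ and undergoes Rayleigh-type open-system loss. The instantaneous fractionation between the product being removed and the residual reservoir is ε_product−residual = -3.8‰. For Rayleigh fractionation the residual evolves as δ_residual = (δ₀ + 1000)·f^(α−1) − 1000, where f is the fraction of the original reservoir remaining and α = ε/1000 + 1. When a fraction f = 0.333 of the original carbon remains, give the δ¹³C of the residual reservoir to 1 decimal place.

6.3‰

Rayleigh residual: δ_res = (δ₀ + 1000)·f^(α−1) − 1000
α = ε/1000 + 1 = 0.99620, so α − 1 = -0.00380
f^(α−1) = 0.333^(-0.00380) = 1.004187
δ_res = (2.1 + 1000) × 1.004187 − 1000 = 1006.296 − 1000 = 6.30‰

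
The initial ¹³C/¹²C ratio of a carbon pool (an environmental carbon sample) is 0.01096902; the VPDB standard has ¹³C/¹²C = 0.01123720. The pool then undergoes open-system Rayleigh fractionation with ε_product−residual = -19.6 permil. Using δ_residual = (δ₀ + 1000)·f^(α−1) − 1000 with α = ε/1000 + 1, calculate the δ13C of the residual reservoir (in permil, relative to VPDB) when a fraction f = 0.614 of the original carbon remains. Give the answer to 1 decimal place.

-14.5 permil

δ₀ = (0.01096902/0.01123720 − 1)×1000 = (0.976135 − 1)×1000 = -23.865 permil
α − 1 = ε/1000 = -0.0196
f^(α−1) = 0.614^(-0.0196) = 1.009606
δ_res = (-23.865 + 1000) × 1.009606 − 1000 = 985.511 − 1000 = -14.49 permil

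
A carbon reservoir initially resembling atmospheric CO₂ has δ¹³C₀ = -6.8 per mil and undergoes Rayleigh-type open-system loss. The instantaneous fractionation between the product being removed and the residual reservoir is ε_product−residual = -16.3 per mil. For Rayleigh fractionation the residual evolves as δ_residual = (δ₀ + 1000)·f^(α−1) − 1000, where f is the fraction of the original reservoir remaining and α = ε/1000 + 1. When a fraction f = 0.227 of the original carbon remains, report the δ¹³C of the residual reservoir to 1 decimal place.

17.5 per mil

Rayleigh residual: δ_res = (δ₀ + 1000)·f^(α−1) − 1000
α = ε/1000 + 1 = 0.98370, so α − 1 = -0.01630
f^(α−1) = 0.227^(-0.01630) = 1.024464
δ_res = (-6.8 + 1000) × 1.024464 − 1000 = 1017.498 − 1000 = 17.50 per mil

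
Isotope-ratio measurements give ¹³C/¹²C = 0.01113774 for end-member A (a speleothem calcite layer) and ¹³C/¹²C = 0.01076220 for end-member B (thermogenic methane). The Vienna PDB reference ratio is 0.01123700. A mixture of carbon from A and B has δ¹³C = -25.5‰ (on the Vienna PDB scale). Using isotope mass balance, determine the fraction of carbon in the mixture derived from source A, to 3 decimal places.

δ_A = (0.01113774/0.01123700 − 1)×1000 = (0.991167 − 1)×1000 = -8.833‰
δ_B = (0.01076220/0.01123700 − 1)×1000 = (0.957747 − 1)×1000 = -42.253‰
f_A = (δ_mix − δ_B)/(δ_A − δ_B) = (-25.5 − (-42.253))/(-8.833 − (-42.253))
f_A = 16.753 / 33.420 = 0.5013

0.501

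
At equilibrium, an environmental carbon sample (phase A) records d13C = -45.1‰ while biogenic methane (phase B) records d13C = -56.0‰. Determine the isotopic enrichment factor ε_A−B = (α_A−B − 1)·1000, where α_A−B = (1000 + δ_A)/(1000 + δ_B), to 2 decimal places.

11.55‰

α_A−B = (1000 + -45.1) / (1000 + -56.0) = 954.9 / 944.0 = 1.011547
ε_A−B = (1.011547 − 1) × 1000 = 11.547‰
(The approximation ε ≈ δ_A − δ_B would give 10.9‰.)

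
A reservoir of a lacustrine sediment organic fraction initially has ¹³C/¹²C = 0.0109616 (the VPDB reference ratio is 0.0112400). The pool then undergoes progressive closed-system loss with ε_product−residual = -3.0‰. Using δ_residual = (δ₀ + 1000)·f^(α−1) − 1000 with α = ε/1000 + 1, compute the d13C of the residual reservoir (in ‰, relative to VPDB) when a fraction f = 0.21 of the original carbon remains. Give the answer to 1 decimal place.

δ₀ = (0.0109616/0.0112400 − 1)×1000 = (0.975231 − 1)×1000 = -24.769‰
α − 1 = ε/1000 = -0.0030
f^(α−1) = 0.21^(-0.0030) = 1.004693
δ_res = (-24.769 + 1000) × 1.004693 − 1000 = 979.808 − 1000 = -20.19‰

-20.2‰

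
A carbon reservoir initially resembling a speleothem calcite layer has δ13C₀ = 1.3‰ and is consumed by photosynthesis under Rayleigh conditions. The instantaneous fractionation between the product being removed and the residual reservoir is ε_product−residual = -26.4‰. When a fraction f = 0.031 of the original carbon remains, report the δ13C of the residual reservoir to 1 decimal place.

Rayleigh residual: δ_res = (δ₀ + 1000)·f^(α−1) − 1000
α = ε/1000 + 1 = 0.97360, so α − 1 = -0.02640
f^(α−1) = 0.031^(-0.02640) = 1.096044
δ_res = (1.3 + 1000) × 1.096044 − 1000 = 1097.469 − 1000 = 97.47‰

97.5‰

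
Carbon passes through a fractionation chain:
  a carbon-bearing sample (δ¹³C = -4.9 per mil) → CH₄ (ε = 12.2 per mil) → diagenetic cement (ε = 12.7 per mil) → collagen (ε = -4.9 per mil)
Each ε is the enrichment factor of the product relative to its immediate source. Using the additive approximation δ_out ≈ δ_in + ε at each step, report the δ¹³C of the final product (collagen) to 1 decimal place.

step 1: δ ≈ -4.9 + (12.2) = 7.3 per mil
step 2: δ ≈ 7.3 + (12.7) = 20.0 per mil
step 3: δ ≈ 20.0 + (-4.9) = 15.1 per mil

15.1 per mil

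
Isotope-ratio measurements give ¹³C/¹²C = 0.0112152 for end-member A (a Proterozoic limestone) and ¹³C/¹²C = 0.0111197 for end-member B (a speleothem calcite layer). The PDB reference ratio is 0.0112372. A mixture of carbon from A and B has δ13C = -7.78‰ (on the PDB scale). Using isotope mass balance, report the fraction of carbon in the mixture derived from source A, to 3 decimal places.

0.315

δ_A = (0.0112152/0.0112372 − 1)×1000 = (0.998042 − 1)×1000 = -1.958‰
δ_B = (0.0111197/0.0112372 − 1)×1000 = (0.989544 − 1)×1000 = -10.456‰
f_A = (δ_mix − δ_B)/(δ_A − δ_B) = (-7.78 − (-10.456))/(-1.958 − (-10.456))
f_A = 2.676 / 8.499 = 0.3149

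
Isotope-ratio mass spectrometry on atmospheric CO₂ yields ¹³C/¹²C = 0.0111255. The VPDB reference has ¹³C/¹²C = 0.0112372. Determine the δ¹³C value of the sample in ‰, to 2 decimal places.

-9.94‰

δ¹³C = (R_sample / R_standard − 1) × 1000
R_sample / R_standard = 0.0111255 / 0.0112372 = 0.990060
δ¹³C = (0.990060 − 1) × 1000 = -9.940‰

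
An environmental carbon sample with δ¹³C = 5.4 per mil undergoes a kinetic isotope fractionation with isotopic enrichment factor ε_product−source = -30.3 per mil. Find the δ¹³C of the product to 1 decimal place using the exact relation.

To first order, δ_product ≈ δ_source + ε = -24.9 per mil.
Exactly, δ_product = (δ_source + 1000)·(ε/1000 + 1) − 1000.
δ_product = (5.4 + 1000) × (-30.3/1000 + 1) − 1000
δ_product = -25.06 per mil

-25.1 per mil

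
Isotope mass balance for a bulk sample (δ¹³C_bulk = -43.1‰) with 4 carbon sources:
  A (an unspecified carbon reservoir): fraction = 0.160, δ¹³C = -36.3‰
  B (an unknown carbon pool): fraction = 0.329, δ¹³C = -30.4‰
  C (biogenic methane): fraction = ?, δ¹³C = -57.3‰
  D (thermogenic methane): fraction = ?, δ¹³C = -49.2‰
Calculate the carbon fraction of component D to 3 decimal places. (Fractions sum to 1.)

Let f_D and f_C be the unknown fractions; fractions sum to 1 so f_D + f_C = 0.511.
Mass balance: Σ fᵢ·δᵢ = δ_bulk ⇒ f_D·(-49.2) + f_C·(-57.3) = -43.1 − (-15.810) = -27.290
Substitute f_C = 0.511 − f_D:
f_D·(-49.2 − -57.3) = -27.290 − 0.511×(-57.3) = 1.990
f_D = 1.990 / 8.1 = 0.2457

0.246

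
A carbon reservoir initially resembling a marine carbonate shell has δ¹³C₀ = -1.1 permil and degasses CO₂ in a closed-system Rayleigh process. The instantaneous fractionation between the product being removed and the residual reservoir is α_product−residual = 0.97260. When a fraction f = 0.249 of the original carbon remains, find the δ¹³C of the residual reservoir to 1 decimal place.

37.7 permil

Rayleigh residual: δ_res = (δ₀ + 1000)·f^(α−1) − 1000
α − 1 = -0.02740
f^(α−1) = 0.249^(-0.02740) = 1.038829
δ_res = (-1.1 + 1000) × 1.038829 − 1000 = 1037.686 − 1000 = 37.69 permil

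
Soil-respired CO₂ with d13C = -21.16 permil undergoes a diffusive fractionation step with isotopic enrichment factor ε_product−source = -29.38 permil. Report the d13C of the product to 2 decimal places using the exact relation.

-49.92 permil

To first order, δ_product ≈ δ_source + ε = -50.54 permil.
Exactly, δ_product = (δ_source + 1000)·(ε/1000 + 1) − 1000.
δ_product = (-21.16 + 1000) × (-29.38/1000 + 1) − 1000
δ_product = -49.918 permil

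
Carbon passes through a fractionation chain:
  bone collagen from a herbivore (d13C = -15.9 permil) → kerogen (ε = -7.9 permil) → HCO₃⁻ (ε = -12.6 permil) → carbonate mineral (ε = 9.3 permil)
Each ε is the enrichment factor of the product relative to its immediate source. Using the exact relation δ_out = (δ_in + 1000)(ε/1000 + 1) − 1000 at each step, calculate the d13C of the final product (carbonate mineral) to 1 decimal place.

step 1: δ = (-15.90 + 1000)·(-7.9/1000 + 1) − 1000 = -23.67 permil
step 2: δ = (-23.67 + 1000)·(-12.6/1000 + 1) − 1000 = -35.98 permil
step 3: δ = (-35.98 + 1000)·(9.3/1000 + 1) − 1000 = -27.01 permil

-27.0 permil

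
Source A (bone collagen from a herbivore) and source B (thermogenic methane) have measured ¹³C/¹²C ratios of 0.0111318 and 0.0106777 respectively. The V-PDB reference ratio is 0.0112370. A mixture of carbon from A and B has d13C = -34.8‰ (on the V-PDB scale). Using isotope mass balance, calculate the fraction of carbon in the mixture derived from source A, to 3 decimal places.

0.371

δ_A = (0.0111318/0.0112370 − 1)×1000 = (0.990638 − 1)×1000 = -9.362‰
δ_B = (0.0106777/0.0112370 − 1)×1000 = (0.950227 − 1)×1000 = -49.773‰
f_A = (δ_mix − δ_B)/(δ_A − δ_B) = (-34.8 − (-49.773))/(-9.362 − (-49.773))
f_A = 14.973 / 40.411 = 0.3705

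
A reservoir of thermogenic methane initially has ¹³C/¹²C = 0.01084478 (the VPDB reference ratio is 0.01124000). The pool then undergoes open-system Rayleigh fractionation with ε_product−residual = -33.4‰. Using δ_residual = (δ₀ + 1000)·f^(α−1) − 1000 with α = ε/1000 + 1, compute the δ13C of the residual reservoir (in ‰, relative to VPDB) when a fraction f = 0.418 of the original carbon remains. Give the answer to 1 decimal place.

δ₀ = (0.01084478/0.01124000 − 1)×1000 = (0.964838 − 1)×1000 = -35.162‰
α − 1 = ε/1000 = -0.0334
f^(α−1) = 0.418^(-0.0334) = 1.029562
δ_res = (-35.162 + 1000) × 1.029562 − 1000 = 993.361 − 1000 = -6.64‰

-6.6‰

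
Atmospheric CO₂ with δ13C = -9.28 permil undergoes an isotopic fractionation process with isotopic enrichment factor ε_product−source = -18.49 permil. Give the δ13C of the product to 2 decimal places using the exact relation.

Exactly, δ_product = (δ_source + 1000)·(ε/1000 + 1) − 1000.
δ_product = (-9.28 + 1000) × (-18.49/1000 + 1) − 1000
δ_product = -27.598 permil

-27.60 permil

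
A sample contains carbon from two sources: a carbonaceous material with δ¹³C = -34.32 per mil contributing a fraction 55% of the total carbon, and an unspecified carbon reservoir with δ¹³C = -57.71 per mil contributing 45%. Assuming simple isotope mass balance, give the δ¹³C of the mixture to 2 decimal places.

-44.85 per mil

δ_mix = f_A·δ_A + f_B·δ_B
δ_mix = 0.55 × (-34.32) + 0.45 × (-57.71)
δ_mix = -18.876 + -25.970 = -44.846 per mil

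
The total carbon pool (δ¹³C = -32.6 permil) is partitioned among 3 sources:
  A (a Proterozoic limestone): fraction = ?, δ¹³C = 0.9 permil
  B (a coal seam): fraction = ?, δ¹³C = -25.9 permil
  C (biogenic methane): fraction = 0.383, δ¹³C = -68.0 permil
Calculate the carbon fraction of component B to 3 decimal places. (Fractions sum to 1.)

0.265

Let f_B and f_A be the unknown fractions; fractions sum to 1 so f_B + f_A = 0.617.
Mass balance: Σ fᵢ·δᵢ = δ_bulk ⇒ f_B·(-25.9) + f_A·(0.9) = -32.6 − (-26.044) = -6.556
Substitute f_A = 0.617 − f_B:
f_B·(-25.9 − 0.9) = -6.556 − 0.617×(0.9) = -7.111
f_B = -7.111 / -26.8 = 0.2653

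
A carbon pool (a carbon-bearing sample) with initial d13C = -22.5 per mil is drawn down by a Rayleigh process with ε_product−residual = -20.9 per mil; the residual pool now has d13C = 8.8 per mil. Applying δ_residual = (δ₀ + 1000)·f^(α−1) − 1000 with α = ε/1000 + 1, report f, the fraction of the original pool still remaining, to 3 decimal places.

0.221

α − 1 = ε/1000 = -0.0209
(δ_res + 1000)/(δ₀ + 1000) = (8.8 + 1000)/(-22.5 + 1000) = 1008.8/977.5 = 1.032020
f = 1.032020^(1/-0.0209) = exp(ln(1.032020)/-0.0209) = exp(0.03152/-0.0209)
f = exp(-1.5081) = 0.2213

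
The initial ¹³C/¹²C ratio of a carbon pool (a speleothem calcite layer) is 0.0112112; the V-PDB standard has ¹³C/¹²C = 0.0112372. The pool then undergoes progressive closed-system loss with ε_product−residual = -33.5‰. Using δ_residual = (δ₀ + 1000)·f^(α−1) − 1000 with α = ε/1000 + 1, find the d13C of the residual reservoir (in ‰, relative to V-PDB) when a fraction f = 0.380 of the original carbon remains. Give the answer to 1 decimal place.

30.6‰

δ₀ = (0.0112112/0.0112372 − 1)×1000 = (0.997686 − 1)×1000 = -2.314‰
α − 1 = ε/1000 = -0.0335
f^(α−1) = 0.380^(-0.0335) = 1.032945
δ_res = (-2.314 + 1000) × 1.032945 − 1000 = 1030.555 − 1000 = 30.56‰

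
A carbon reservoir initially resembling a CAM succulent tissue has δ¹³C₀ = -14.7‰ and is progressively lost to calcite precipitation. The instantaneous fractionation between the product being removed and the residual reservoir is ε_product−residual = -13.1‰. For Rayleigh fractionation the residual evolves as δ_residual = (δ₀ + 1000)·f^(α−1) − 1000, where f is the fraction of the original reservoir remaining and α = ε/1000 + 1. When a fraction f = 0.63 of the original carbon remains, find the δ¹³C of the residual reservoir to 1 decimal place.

-8.7‰

Rayleigh residual: δ_res = (δ₀ + 1000)·f^(α−1) − 1000
α = ε/1000 + 1 = 0.98690, so α − 1 = -0.01310
f^(α−1) = 0.63^(-0.01310) = 1.006071
δ_res = (-14.7 + 1000) × 1.006071 − 1000 = 991.282 − 1000 = -8.72‰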